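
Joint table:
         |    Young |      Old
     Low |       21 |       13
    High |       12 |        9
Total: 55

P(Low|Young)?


P(Low|Young) = 21/(21+12) = 21/33 = 7/11

P = 7/11 ≈ 63.64%


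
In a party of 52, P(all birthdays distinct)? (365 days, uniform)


P(all different) = Π(365-i)/365 for i=0..51
= (365/365)×(364/365)×...×(314/365)
= 0.021995

P ≈ 0.0220 ≈ 2.20%


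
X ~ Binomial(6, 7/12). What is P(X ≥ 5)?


P(X ≥ 5) = Σ P(X=i) for i=5..6
P(X=5) = 84035/497664
P(X=6) = 117649/2985984
Sum = 621859/2985984

P(X ≥ 5) = 621859/2985984 ≈ 20.83%


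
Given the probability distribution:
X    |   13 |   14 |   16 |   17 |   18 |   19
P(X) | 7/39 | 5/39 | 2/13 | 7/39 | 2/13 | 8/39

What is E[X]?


E[X] = Σ x·P(X=x)
= (13)×(7/39) + (14)×(5/39) + (16)×(2/13) + (17)×(7/39) + (18)×(2/13) + (19)×(8/39)
= 212/13

E[X] = 212/13


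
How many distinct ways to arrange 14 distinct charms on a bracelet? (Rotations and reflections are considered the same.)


Free circular arrangements: rotations and reflections both identified.
(n-1)!/2 = 13!/2 = 6227020800/2 = 3113510400

3113510400


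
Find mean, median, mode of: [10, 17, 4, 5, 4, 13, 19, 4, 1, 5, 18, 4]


Sorted: [1, 4, 4, 4, 4, 5, 5, 10, 13, 17, 18, 19]
Mean = 104/12 = 26/3
Median = 5
Freq: {10: 1, 17: 1, 4: 4, 5: 2, 13: 1, 19: 1, 1: 1, 18: 1}
Mode: [4]

Mean=26/3, Median=5, Mode=4


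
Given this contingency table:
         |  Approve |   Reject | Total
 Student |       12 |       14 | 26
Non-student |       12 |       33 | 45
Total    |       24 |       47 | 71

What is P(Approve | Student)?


P(Approve | Student) = 12/(12+14) = 12/26 = 6/13

P(Approve|Student) = 6/13 ≈ 46.15%


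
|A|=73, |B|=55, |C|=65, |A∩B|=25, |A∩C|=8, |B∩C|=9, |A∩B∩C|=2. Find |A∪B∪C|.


|A∪B∪C| = 73+55+65-25-8-9+2 = 153

|A∪B∪C| = 153


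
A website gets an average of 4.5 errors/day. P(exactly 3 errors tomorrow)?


Poisson(λ=4.5): P(X=3) = e^(-λ)×λ^k/k!
= e^(-4.5) × 4.5^3 / 3!
≈ 0.01110899654 × 91.125 / 6 ≈ 0.168718

P(X=3) ≈ 0.168718 ≈ 16.87%


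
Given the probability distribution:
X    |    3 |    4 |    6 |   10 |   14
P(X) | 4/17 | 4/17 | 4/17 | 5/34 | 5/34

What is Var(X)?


E[X] = 112/17
E[X²] = 984/17
Var(X) = E[X²] - (E[X])² = 984/17 - 12544/289 = 4184/289

Var(X) = 4184/289 ≈ 14.4775


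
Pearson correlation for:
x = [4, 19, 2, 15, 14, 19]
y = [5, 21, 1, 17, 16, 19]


n=6, Σx=73, Σy=79, Σxy=1261, Σx²=1163, Σy²=1373
r = (6×1261 - 73×79)/√((6×1163 - 73²)(6×1373 - 79²))
= 1799/√(1649×1997) = 1799/√3293053 ≈ 1799/1814.6771 ≈ 0.9914

r ≈ 0.9914


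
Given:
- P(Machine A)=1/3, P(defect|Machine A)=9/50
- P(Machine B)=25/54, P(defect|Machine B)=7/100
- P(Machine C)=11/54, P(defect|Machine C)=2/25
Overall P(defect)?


P(B) = Σ P(B|Aᵢ)×P(Aᵢ)
  9/50×1/3 = 3/50
  7/100×25/54 = 7/216
  2/25×11/54 = 11/675
Sum = 587/5400

P(defect) = 587/5400 ≈ 10.87%


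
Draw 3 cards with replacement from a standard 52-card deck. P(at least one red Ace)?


P(not a red Ace) = 50/52 = 25/26
P(none in 3 draws) = (25/26)^3 = 15625/17576
P(≥1 red Ace) = 1 - 15625/17576 = 1951/17576

P = 1951/17576 ≈ 11.10%


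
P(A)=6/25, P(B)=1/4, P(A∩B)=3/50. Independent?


P(A)×P(B) = 3/50
P(A∩B) = 3/50
Equal ✓ → Independent

Yes, independent


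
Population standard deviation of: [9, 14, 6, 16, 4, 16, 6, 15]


Mean = 86/8 = 43/4
  (9-43/4)²=49/16
  (14-43/4)²=169/16
  (6-43/4)²=361/16
  (16-43/4)²=441/16
  (4-43/4)²=729/16
  (16-43/4)²=441/16
  (6-43/4)²=361/16
  (15-43/4)²=289/16
Σ(x-μ)² = 355/2
σ² = (355/2)/8 = 355/16

σ = √(355/16) ≈ 4.7104


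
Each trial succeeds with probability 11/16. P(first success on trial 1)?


Geometric: P(X=1) = (1-p)^(k-1)×p = (5/16)^0×11/16 = 11/16

P(X=1) = 11/16 ≈ 68.75%


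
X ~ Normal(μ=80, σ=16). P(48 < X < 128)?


z₁=(48-80)/16=-2.0, z₂=(128-80)/16=3.0
P = Φ(3.0) - Φ(-2.0) = 0.998650 - 0.022750 = 0.975900 ≈ 0.9759

P(48 < X < 128) ≈ 0.9759


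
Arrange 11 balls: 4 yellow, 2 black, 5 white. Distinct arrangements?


11!/(4!×2!×5!) = 6930

6930


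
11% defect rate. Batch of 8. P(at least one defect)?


P(all good) = (89/100)^8 = 3936588805702081/10000000000000000
P(≥1 defect) = 6063411194297919/10000000000000000

P = 6063411194297919/10000000000000000 ≈ 60.63%


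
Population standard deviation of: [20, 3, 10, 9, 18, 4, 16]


Mean = 80/7
  (20-80/7)²=3600/49
  (3-80/7)²=3481/49
  (10-80/7)²=100/49
  (9-80/7)²=289/49
  (18-80/7)²=2116/49
  (4-80/7)²=2704/49
  (16-80/7)²=1024/49
Σ(x-μ)² = 1902/7
σ² = (1902/7)/7 = 1902/49

σ = √(1902/49) ≈ 6.2303


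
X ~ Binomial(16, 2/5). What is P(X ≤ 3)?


P(X ≤ 3) = Σ P(X=i) for i=0..3
P(X=0) = 43046721/152587890625
P(X=1) = 459165024/152587890625
P(X=2) = 459165024/30517578125
P(X=3) = 1428513408/30517578125
Sum = 1988120781/30517578125

P(X ≤ 3) = 1988120781/30517578125 ≈ 6.51%


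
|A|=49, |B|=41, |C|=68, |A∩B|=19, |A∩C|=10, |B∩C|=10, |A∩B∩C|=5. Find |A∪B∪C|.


|A∪B∪C| = 49+41+68-19-10-10+5 = 124

|A∪B∪C| = 124


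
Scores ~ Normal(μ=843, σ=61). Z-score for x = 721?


z = (x - μ)/σ = (721 - 843)/61 = -2.0

z = -2.0


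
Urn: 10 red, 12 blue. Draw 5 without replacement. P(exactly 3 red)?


Hypergeometric: C(10,3)×C(12,2)/C(22,5)
= 120×66/26334 = 40/133

P(X=3) = 40/133 ≈ 30.08%


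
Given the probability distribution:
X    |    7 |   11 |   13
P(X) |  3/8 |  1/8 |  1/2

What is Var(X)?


E[X] = 21/2
E[X²] = 118
Var(X) = E[X²] - (E[X])² = 118 - 441/4 = 31/4

Var(X) = 31/4 ≈ 7.7500


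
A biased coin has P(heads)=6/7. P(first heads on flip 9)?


Geometric: P(X=9) = (1-p)^(k-1)×p = (1/7)^8×6/7 = 6/40353607

P(X=9) = 6/40353607 ≈ 0.00%


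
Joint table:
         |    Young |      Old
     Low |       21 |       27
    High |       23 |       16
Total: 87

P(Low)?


P(Low) = (21+27)/87 = 48/87 = 16/29

P(Low) = 16/29 ≈ 55.17%


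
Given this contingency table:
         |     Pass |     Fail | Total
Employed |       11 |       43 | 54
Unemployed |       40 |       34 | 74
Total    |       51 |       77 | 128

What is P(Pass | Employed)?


P(Pass | Employed) = 11/(11+43) = 11/54

P(Pass|Employed) = 11/54 ≈ 20.37%


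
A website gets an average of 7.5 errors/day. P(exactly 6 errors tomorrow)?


Poisson(λ=7.5): P(X=6) = e^(-λ)×λ^k/k!
= e^(-7.5) × 7.5^6 / 6!
≈ 0.0005530843701 × 177978.515625 / 720 ≈ 0.136718

P(X=6) ≈ 0.136718 ≈ 13.67%


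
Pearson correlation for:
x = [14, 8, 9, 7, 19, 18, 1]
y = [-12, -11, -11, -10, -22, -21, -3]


n=7, Σx=76, Σy=-90, Σxy=-1224, Σx²=1076, Σy²=1420
r = (7×(-1224) - 76×(-90))/√((7×1076 - 76²)(7×1420 - (-90)²))
= -1728/√(1756×1840) = -1728/√3231040 ≈ -1728/1797.5094 ≈ -0.9613

r ≈ -0.9613


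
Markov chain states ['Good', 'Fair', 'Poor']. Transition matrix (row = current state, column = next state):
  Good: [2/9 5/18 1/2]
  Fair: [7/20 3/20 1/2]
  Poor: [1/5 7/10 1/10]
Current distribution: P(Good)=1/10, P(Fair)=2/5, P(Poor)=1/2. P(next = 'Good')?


P(next=Good) = Σᵢ P(now=i)×P(i→Good)
= 1/10×2/9 + 2/5×7/20 + 1/2×1/5
= 1/45 + 7/50 + 1/10 = 59/225

P = 59/225 ≈ 0.2622


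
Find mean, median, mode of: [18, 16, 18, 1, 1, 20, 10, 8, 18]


Sorted: [1, 1, 8, 10, 16, 18, 18, 18, 20]
Mean = 110/9
Median = 16
Freq: {18: 3, 16: 1, 1: 2, 20: 1, 10: 1, 8: 1}
Mode: [18]

Mean=110/9, Median=16, Mode=18


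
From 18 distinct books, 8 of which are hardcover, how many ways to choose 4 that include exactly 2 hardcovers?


Choose 2 of the 8 hardcovers and 2 of the other 10 books:
C(8,2)×C(10,2) = 28×45 = 1260

1260


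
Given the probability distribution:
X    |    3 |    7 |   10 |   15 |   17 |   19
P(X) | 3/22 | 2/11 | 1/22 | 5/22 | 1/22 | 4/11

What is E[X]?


E[X] = Σ x·P(X=x)
= (3)×(3/22) + (7)×(2/11) + (10)×(1/22) + (15)×(5/22) + (17)×(1/22) + (19)×(4/11)
= 291/22

E[X] = 291/22


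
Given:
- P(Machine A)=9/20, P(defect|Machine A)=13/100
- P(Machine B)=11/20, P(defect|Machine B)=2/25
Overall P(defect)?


P(B) = Σ P(B|Aᵢ)×P(Aᵢ)
  13/100×9/20 = 117/2000
  2/25×11/20 = 11/250
Sum = 41/400

P(defect) = 41/400 ≈ 10.25%


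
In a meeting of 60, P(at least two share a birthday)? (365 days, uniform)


P(all different) = Π(365-i)/365 for i=0..59
= 0.005877
P(match) = 1 - 0.005877 = 0.994123

P ≈ 0.9941 ≈ 99.41%


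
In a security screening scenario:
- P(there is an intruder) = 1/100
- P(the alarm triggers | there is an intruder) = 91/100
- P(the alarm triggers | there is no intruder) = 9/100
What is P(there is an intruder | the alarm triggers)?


Using Bayes' theorem:
P(A|B) = P(B|A)·P(A) / P(B)

P(the alarm triggers) = 91/100 × 1/100 + 9/100 × 99/100
= 91/10000 + 891/10000 = 491/5000

P(there is an intruder|the alarm triggers) = (91/10000) / (491/5000) = 91/982

P(there is an intruder|the alarm triggers) = 91/982 ≈ 9.27%


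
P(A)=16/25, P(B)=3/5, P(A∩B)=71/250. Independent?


P(A)×P(B) = 48/125
P(A∩B) = 71/250
Not equal → NOT independent

No, not independent


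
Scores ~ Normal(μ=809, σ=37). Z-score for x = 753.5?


z = (x - μ)/σ = (753.5 - 809)/37 = -1.5

z = -1.5


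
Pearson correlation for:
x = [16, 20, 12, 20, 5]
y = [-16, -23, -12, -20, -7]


n=5, Σx=73, Σy=-78, Σxy=-1295, Σx²=1225, Σy²=1378
r = (5×(-1295) - 73×(-78))/√((5×1225 - 73²)(5×1378 - (-78)²))
= -781/√(796×806) = -781/√641576 ≈ -781/800.9844 ≈ -0.9751

r ≈ -0.9751


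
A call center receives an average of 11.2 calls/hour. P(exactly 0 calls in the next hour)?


Poisson(λ=11.2): P(X=0) = e^(-λ)×λ^k/k!
= e^(-11.2) × 11.2^0 / 0!
≈ 1.367419607e-05 × 1 / 1 ≈ 0.000014

P(X=0) ≈ 0.000014 ≈ 0.00%


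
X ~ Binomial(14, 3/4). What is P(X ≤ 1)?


P(X ≤ 1) = Σ P(X=i) for i=0..1
P(X=0) = 1/268435456
P(X=1) = 21/134217728
Sum = 43/268435456

P(X ≤ 1) = 43/268435456 ≈ 0.00%


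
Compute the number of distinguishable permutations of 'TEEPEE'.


Letters: 6, freq: {'T': 1, 'E': 4, 'P': 1}
6!/(1!×4!×1!) = 720/24 = 30

30


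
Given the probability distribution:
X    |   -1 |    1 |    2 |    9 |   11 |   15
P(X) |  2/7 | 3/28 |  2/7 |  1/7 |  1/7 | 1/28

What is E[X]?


E[X] = Σ x·P(X=x)
= (-1)×(2/7) + (1)×(3/28) + (2)×(2/7) + (9)×(1/7) + (11)×(1/7) + (15)×(1/28)
= 53/14

E[X] = 53/14


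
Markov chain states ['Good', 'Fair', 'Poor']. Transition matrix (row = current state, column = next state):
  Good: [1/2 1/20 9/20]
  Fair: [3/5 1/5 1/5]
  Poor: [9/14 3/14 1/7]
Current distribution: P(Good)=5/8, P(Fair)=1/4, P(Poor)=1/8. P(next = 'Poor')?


P(next=Poor) = Σᵢ P(now=i)×P(i→Poor)
= 5/8×9/20 + 1/4×1/5 + 1/8×1/7
= 9/32 + 1/20 + 1/56 = 391/1120

P = 391/1120 ≈ 0.3491


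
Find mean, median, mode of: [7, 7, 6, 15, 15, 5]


Sorted: [5, 6, 7, 7, 15, 15]
Mean = 55/6
Median = 7
Freq: {7: 2, 6: 1, 15: 2, 5: 1}
Mode: [7, 15]

Mean=55/6, Median=7, Mode=[7, 15]


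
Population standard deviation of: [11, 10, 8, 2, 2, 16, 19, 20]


Mean = 88/8 = 11
  (11-11)²=0
  (10-11)²=1
  (8-11)²=9
  (2-11)²=81
  (2-11)²=81
  (16-11)²=25
  (19-11)²=64
  (20-11)²=81
Σ(x-μ)² = 342
σ² = 342/8 = 171/4

σ = √(171/4) ≈ 6.5383


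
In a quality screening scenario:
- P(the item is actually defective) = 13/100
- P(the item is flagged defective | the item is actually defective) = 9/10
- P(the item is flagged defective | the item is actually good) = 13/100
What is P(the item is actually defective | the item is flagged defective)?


Using Bayes' theorem:
P(A|B) = P(B|A)·P(A) / P(B)

P(the item is flagged defective) = 9/10 × 13/100 + 13/100 × 87/100
= 117/1000 + 1131/10000 = 2301/10000

P(the item is actually defective|the item is flagged defective) = (117/1000) / (2301/10000) = 30/59

P(the item is actually defective|the item is flagged defective) = 30/59 ≈ 50.85%


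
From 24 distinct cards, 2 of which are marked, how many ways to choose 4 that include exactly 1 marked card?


Choose 1 of the 2 marked cards and 3 of the other 22 cards:
C(2,1)×C(22,3) = 2×1540 = 3080

3080


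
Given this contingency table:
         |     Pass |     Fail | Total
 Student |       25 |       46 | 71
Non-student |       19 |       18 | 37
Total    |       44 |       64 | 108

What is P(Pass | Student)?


P(Pass | Student) = 25/(25+46) = 25/71

P(Pass|Student) = 25/71 ≈ 35.21%


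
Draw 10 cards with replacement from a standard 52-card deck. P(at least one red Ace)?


P(not a red Ace) = 50/52 = 25/26
P(none in 10 draws) = (25/26)^10 = 95367431640625/141167095653376
P(≥1 red Ace) = 1 - 95367431640625/141167095653376 = 45799664012751/141167095653376

P = 45799664012751/141167095653376 ≈ 32.44%


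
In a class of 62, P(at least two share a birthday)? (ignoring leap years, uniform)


P(all different) = Π(365-i)/365 for i=0..61
= 0.004090
P(match) = 1 - 0.004090 = 0.995910

P ≈ 0.9959 ≈ 99.59%


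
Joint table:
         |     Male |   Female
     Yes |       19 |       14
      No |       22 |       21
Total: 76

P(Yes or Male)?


P(Yes∨Male) = P(Yes) + P(Male) - P(Yes∧Male)
= (33 + 41 - 19)/76 = 55/76

P = 55/76 ≈ 72.37%


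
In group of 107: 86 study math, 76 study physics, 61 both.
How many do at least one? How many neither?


|A∪B| = 86+76-61 = 101
Neither = 107-101 = 6

At least one: 101; Neither: 6


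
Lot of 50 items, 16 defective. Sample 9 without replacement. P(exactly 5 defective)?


Hypergeometric: C(16,5)×C(34,4)/C(50,9)
= 4368×46376/2505433700 = 657696/8134525

P(X=5) = 657696/8134525 ≈ 8.09%


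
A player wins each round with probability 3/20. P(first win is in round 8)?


Geometric: P(X=8) = (1-p)^(k-1)×p = (17/20)^7×3/20 = 1231016019/25600000000

P(X=8) = 1231016019/25600000000 ≈ 4.81%


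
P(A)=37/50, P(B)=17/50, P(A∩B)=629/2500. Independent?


P(A)×P(B) = 629/2500
P(A∩B) = 629/2500
Equal ✓ → Independent

Yes, independent


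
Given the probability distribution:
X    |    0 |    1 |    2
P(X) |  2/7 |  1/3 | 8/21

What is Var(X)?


E[X] = 23/21
E[X²] = 13/7
Var(X) = E[X²] - (E[X])² = 13/7 - 529/441 = 290/441

Var(X) = 290/441 ≈ 0.6576


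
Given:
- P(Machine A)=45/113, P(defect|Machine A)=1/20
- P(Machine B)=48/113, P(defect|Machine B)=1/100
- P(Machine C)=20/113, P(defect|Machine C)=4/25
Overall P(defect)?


P(B) = Σ P(B|Aᵢ)×P(Aᵢ)
  1/20×45/113 = 9/452
  1/100×48/113 = 12/2825
  4/25×20/113 = 16/565
Sum = 593/11300

P(defect) = 593/11300 ≈ 5.25%


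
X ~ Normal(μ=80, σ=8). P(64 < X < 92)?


z₁=(64-80)/8=-2.0, z₂=(92-80)/8=1.5
P = Φ(1.5) - Φ(-2.0) = 0.933193 - 0.022750 = 0.910443 ≈ 0.9104

P(64 < X < 92) ≈ 0.9104


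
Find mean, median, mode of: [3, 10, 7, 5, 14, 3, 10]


Sorted: [3, 3, 5, 7, 10, 10, 14]
Mean = 52/7
Median = 7
Freq: {3: 2, 10: 2, 7: 1, 5: 1, 14: 1}
Mode: [3, 10]

Mean=52/7, Median=7, Mode=[3, 10]


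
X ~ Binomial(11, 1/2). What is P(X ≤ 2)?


P(X ≤ 2) = Σ P(X=i) for i=0..2
P(X=0) = 1/2048
P(X=1) = 11/2048
P(X=2) = 55/2048
Sum = 67/2048

P(X ≤ 2) = 67/2048 ≈ 3.27%


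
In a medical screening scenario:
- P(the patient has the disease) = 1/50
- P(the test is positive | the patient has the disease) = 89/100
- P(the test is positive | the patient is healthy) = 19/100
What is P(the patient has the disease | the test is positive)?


Using Bayes' theorem:
P(A|B) = P(B|A)·P(A) / P(B)

P(the test is positive) = 89/100 × 1/50 + 19/100 × 49/50
= 89/5000 + 931/5000 = 51/250

P(the patient has the disease|the test is positive) = (89/5000) / (51/250) = 89/1020

P(the patient has the disease|the test is positive) = 89/1020 ≈ 8.73%


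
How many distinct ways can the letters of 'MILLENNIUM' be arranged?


Letters: 10, freq: {'M': 2, 'I': 2, 'L': 2, 'E': 1, 'N': 2, 'U': 1}
10!/(2!×2!×2!×1!×2!×1!) = 3628800/16 = 226800

226800


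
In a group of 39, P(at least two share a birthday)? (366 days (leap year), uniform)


P(all different) = Π(366-i)/366 for i=0..38
= 0.122510
P(match) = 1 - 0.122510 = 0.877490

P ≈ 0.8775 ≈ 87.75%


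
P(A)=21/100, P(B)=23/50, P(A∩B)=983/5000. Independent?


P(A)×P(B) = 483/5000
P(A∩B) = 983/5000
Not equal → NOT independent

No, not independent


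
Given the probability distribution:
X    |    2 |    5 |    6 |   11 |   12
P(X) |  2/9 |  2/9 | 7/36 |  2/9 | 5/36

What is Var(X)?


E[X] = 41/6
E[X²] = 181/3
Var(X) = E[X²] - (E[X])² = 181/3 - 1681/36 = 491/36

Var(X) = 491/36 ≈ 13.6389


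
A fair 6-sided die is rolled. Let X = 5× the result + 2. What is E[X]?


E[die] = (1+6)/2 = 7/2
E[X] = 5×7/2 + 2 = 39/2

E[X] = 39/2


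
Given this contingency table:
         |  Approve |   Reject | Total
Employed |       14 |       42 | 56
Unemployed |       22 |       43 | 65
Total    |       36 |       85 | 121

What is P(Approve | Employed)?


P(Approve | Employed) = 14/(14+42) = 14/56 = 1/4

P(Approve|Employed) = 1/4 ≈ 25.00%


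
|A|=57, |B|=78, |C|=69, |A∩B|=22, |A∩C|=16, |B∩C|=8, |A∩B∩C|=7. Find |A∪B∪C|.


|A∪B∪C| = 57+78+69-22-16-8+7 = 165

|A∪B∪C| = 165


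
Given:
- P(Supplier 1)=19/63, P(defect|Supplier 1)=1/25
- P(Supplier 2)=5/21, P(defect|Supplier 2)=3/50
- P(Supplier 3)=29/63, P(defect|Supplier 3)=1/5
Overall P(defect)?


P(B) = Σ P(B|Aᵢ)×P(Aᵢ)
  1/25×19/63 = 19/1575
  3/50×5/21 = 1/70
  1/5×29/63 = 29/315
Sum = 373/3150

P(defect) = 373/3150 ≈ 11.84%


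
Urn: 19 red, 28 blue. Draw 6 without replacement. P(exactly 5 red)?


Hypergeometric: C(19,5)×C(28,1)/C(47,6)
= 11628×28/10737573 = 15504/511313

P(X=5) = 15504/511313 ≈ 3.03%


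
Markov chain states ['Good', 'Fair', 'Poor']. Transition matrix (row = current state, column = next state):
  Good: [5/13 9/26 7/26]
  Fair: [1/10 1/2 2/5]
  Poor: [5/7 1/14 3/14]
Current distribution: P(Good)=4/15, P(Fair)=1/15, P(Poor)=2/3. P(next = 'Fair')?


P(next=Fair) = Σᵢ P(now=i)×P(i→Fair)
= 4/15×9/26 + 1/15×1/2 + 2/3×1/14
= 6/65 + 1/30 + 1/21 = 473/2730

P = 473/2730 ≈ 0.1733


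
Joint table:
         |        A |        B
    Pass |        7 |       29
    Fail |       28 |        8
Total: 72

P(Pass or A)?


P(Pass∨A) = P(Pass) + P(A) - P(Pass∧A)
= (36 + 35 - 7)/72 = 64/72 = 8/9

P = 8/9 ≈ 88.89%


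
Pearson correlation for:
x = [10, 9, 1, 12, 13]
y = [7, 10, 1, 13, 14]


n=5, Σx=45, Σy=45, Σxy=499, Σx²=495, Σy²=515
r = (5×499 - 45×45)/√((5×495 - 45²)(5×515 - 45²))
= 470/√(450×550) = 470/√247500 ≈ 470/497.4937 ≈ 0.9447

r ≈ 0.9447


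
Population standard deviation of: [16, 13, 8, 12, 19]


Mean = 68/5
  (16-68/5)²=144/25
  (13-68/5)²=9/25
  (8-68/5)²=784/25
  (12-68/5)²=64/25
  (19-68/5)²=729/25
Σ(x-μ)² = 346/5
σ² = (346/5)/5 = 346/25

σ = √(346/25) ≈ 3.7202


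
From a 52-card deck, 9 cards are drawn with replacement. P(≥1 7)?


P(not a 7) = 48/52 = 12/13
P(none in 9 draws) = (12/13)^9 = 5159780352/10604499373
P(≥1 7) = 1 - 5159780352/10604499373 = 5444719021/10604499373

P = 5444719021/10604499373 ≈ 51.34%


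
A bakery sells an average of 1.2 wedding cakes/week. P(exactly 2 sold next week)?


Poisson(λ=1.2): P(X=2) = e^(-λ)×λ^k/k!
= e^(-1.2) × 1.2^2 / 2!
≈ 0.3011942119 × 1.44 / 2 ≈ 0.216860

P(X=2) ≈ 0.216860 ≈ 21.69%


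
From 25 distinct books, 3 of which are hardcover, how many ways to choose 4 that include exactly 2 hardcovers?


Choose 2 of the 3 hardcovers and 2 of the other 22 books:
C(3,2)×C(22,2) = 3×231 = 693

693


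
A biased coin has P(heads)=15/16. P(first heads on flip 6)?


Geometric: P(X=6) = (1-p)^(k-1)×p = (1/16)^5×15/16 = 15/16777216

P(X=6) = 15/16777216 ≈ 0.00%


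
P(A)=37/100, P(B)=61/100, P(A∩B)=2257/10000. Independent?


P(A)×P(B) = 2257/10000
P(A∩B) = 2257/10000
Equal ✓ → Independent

Yes, independent


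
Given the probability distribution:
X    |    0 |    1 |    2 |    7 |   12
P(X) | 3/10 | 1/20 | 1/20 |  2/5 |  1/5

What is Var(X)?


E[X] = 107/20
E[X²] = 973/20
Var(X) = E[X²] - (E[X])² = 973/20 - 11449/400 = 8011/400

Var(X) = 8011/400 ≈ 20.0275


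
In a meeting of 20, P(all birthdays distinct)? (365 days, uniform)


P(all different) = Π(365-i)/365 for i=0..19
= (365/365)×(364/365)×...×(346/365)
= 0.588562

P ≈ 0.5886 ≈ 58.86%


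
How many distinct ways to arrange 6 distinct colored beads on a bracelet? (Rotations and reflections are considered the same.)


Free circular arrangements: rotations and reflections both identified.
(n-1)!/2 = 5!/2 = 120/2 = 60

60


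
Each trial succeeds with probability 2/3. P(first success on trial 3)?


Geometric: P(X=3) = (1-p)^(k-1)×p = (1/3)^2×2/3 = 2/27

P(X=3) = 2/27 ≈ 7.41%


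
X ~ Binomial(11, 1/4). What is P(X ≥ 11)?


P(X ≥ 11) = Σ P(X=i) for i=11..11
P(X=11) = 1/4194304
Sum = 1/4194304

P(X ≥ 11) = 1/4194304 ≈ 0.00%


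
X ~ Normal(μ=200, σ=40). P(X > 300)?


z = (300-200)/40 = 2.5
P(X > 300) = 1 - P(Z ≤ 2.5) = 1 - 0.9938 = 0.0062

P(X > 300) ≈ 0.0062


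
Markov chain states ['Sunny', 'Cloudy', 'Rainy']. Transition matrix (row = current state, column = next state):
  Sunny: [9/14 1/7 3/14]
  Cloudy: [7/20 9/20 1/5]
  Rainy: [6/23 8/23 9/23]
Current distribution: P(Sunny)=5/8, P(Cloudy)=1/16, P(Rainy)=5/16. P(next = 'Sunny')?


P(next=Sunny) = Σᵢ P(now=i)×P(i→Sunny)
= 5/8×9/14 + 1/16×7/20 + 5/16×6/23
= 45/112 + 7/320 + 15/184 = 26027/51520

P = 26027/51520 ≈ 0.5052


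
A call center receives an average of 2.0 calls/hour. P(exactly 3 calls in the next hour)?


Poisson(λ=2.0): P(X=3) = e^(-λ)×λ^k/k!
= e^(-2.0) × 2.0^3 / 3!
≈ 0.1353352832 × 8 / 6 ≈ 0.180447

P(X=3) ≈ 0.180447 ≈ 18.04%


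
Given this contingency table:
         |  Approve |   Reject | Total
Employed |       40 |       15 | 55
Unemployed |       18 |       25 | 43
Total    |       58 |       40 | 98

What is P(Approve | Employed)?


P(Approve | Employed) = 40/(40+15) = 40/55 = 8/11

P(Approve|Employed) = 8/11 ≈ 72.73%


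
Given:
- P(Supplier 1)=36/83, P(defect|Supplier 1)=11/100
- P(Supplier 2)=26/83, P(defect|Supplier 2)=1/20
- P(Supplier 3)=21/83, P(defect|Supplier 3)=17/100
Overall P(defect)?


P(B) = Σ P(B|Aᵢ)×P(Aᵢ)
  11/100×36/83 = 99/2075
  1/20×26/83 = 13/830
  17/100×21/83 = 357/8300
Sum = 883/8300

P(defect) = 883/8300 ≈ 10.64%


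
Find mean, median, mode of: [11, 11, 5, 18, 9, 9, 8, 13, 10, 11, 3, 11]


Sorted: [3, 5, 8, 9, 9, 10, 11, 11, 11, 11, 13, 18]
Mean = 119/12
Median = 21/2
Freq: {11: 4, 5: 1, 18: 1, 9: 2, 8: 1, 13: 1, 10: 1, 3: 1}
Mode: [11]

Mean=119/12, Median=21/2, Mode=11


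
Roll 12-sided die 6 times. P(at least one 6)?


P(no 6)^6 = (11/12)^6 = 1771561/2985984
P(≥1) = 1 - 1771561/2985984 = 1214423/2985984

P = 1214423/2985984 ≈ 40.67%


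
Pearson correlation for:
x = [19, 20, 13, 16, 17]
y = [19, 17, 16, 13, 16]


n=5, Σx=85, Σy=81, Σxy=1389, Σx²=1475, Σy²=1331
r = (5×1389 - 85×81)/√((5×1475 - 85²)(5×1331 - 81²))
= 60/√(150×94) = 60/√14100 ≈ 60/118.7434 ≈ 0.5053

r ≈ 0.5053


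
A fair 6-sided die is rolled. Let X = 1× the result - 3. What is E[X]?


E[die] = (1+6)/2 = 7/2
E[X] = 1×7/2 - 3 = 1/2

E[X] = 1/2


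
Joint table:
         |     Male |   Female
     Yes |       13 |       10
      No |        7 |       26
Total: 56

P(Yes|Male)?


P(Yes|Male) = 13/(13+7) = 13/20

P = 13/20 ≈ 65.00%


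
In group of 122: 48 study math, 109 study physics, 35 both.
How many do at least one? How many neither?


|A∪B| = 48+109-35 = 122
Neither = 122-122 = 0

At least one: 122; Neither: 0


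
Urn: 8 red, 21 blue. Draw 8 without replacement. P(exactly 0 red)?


Hypergeometric: C(8,0)×C(21,8)/C(29,8)
= 1×203490/4292145 = 4522/95381

P(X=0) = 4522/95381 ≈ 4.74%


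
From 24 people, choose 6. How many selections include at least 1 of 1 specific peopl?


Complement: C(24,6) - C(23,6) = 134596 - 100947 = 33649

33649


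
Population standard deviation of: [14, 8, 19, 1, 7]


Mean = 49/5
  (14-49/5)²=441/25
  (8-49/5)²=81/25
  (19-49/5)²=2116/25
  (1-49/5)²=1936/25
  (7-49/5)²=196/25
Σ(x-μ)² = 954/5
σ² = (954/5)/5 = 954/25

σ = √(954/25) ≈ 6.1774


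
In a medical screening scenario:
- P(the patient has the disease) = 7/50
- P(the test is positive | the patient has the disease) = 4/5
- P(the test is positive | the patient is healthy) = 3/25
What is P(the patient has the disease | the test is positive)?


Using Bayes' theorem:
P(A|B) = P(B|A)·P(A) / P(B)

P(the test is positive) = 4/5 × 7/50 + 3/25 × 43/50
= 14/125 + 129/1250 = 269/1250

P(the patient has the disease|the test is positive) = (14/125) / (269/1250) = 140/269

P(the patient has the disease|the test is positive) = 140/269 ≈ 52.04%


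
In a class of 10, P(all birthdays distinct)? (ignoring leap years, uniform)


P(all different) = Π(365-i)/365 for i=0..9
= (365/365)×(364/365)×...×(356/365)
= 0.883052

P ≈ 0.8831 ≈ 88.31%


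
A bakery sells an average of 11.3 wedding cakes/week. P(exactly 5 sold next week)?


Poisson(λ=11.3): P(X=5) = e^(-λ)×λ^k/k!
= e^(-11.3) × 11.3^5 / 5!
≈ 1.237292426e-05 × 184243.51793 / 120 ≈ 0.018997

P(X=5) ≈ 0.018997 ≈ 1.90%


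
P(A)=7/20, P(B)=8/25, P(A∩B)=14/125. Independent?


P(A)×P(B) = 14/125
P(A∩B) = 14/125
Equal ✓ → Independent

Yes, independent


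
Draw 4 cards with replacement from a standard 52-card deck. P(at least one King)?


P(not a King) = 48/52 = 12/13
P(none in 4 draws) = (12/13)^4 = 20736/28561
P(≥1 King) = 1 - 20736/28561 = 7825/28561

P = 7825/28561 ≈ 27.40%


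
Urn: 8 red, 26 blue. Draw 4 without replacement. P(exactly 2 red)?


Hypergeometric: C(8,2)×C(26,2)/C(34,4)
= 28×325/46376 = 2275/11594

P(X=2) = 2275/11594 ≈ 19.62%


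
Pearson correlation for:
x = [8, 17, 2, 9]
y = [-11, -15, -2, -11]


n=4, Σx=36, Σy=-39, Σxy=-446, Σx²=438, Σy²=471
r = (4×(-446) - 36×(-39))/√((4×438 - 36²)(4×471 - (-39)²))
= -380/√(456×363) = -380/√165528 ≈ -380/406.8513 ≈ -0.9340

r ≈ -0.9340


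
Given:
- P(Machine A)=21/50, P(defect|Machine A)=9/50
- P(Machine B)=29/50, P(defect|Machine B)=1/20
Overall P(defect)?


P(B) = Σ P(B|Aᵢ)×P(Aᵢ)
  9/50×21/50 = 189/2500
  1/20×29/50 = 29/1000
Sum = 523/5000

P(defect) = 523/5000 ≈ 10.46%


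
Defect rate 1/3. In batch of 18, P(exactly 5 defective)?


Binomial: P(X=5) = C(18,5)×p^5×(1-p)^13
= 8568 × 1/243 × 8192/1594323 = 7798784/43046721

P(X=5) = 7798784/43046721 ≈ 18.12%


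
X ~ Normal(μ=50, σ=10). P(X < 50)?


z = (50-50)/10 = 0.0
P(Z < 0.0) = 0.5000

P(X < 50) ≈ 0.5000


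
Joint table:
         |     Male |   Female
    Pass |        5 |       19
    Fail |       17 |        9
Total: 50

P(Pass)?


P(Pass) = (5+19)/50 = 24/50 = 12/25

P(Pass) = 12/25 ≈ 48.00%


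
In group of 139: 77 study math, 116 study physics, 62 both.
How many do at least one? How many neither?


|A∪B| = 77+116-62 = 131
Neither = 139-131 = 8

At least one: 131; Neither: 8


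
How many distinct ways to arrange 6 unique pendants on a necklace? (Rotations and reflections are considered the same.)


Free circular arrangements: rotations and reflections both identified.
(n-1)!/2 = 5!/2 = 120/2 = 60

60


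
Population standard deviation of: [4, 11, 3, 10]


Mean = 28/4 = 7
  (4-7)²=9
  (11-7)²=16
  (3-7)²=16
  (10-7)²=9
Σ(x-μ)² = 50
σ² = 50/4 = 25/2

σ = √(25/2) ≈ 3.5355


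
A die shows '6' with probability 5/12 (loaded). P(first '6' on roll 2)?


Geometric: P(X=2) = (1-p)^(k-1)×p = (7/12)^1×5/12 = 35/144

P(X=2) = 35/144 ≈ 24.31%


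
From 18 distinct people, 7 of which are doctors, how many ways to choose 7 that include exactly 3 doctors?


Choose 3 of the 7 doctors and 4 of the other 11 people:
C(7,3)×C(11,4) = 35×330 = 11550

11550


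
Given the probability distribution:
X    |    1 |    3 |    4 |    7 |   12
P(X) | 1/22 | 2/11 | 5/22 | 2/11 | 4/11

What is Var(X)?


E[X] = 157/22
E[X²] = 1465/22
Var(X) = E[X²] - (E[X])² = 1465/22 - 24649/484 = 7581/484

Var(X) = 7581/484 ≈ 15.6632


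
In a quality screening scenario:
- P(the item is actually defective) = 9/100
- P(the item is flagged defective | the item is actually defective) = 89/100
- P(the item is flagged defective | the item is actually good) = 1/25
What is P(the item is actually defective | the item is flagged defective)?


Using Bayes' theorem:
P(A|B) = P(B|A)·P(A) / P(B)

P(the item is flagged defective) = 89/100 × 9/100 + 1/25 × 91/100
= 801/10000 + 91/2500 = 233/2000

P(the item is actually defective|the item is flagged defective) = (801/10000) / (233/2000) = 801/1165

P(the item is actually defective|the item is flagged defective) = 801/1165 ≈ 68.76%


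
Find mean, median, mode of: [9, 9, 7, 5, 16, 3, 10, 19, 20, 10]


Sorted: [3, 5, 7, 9, 9, 10, 10, 16, 19, 20]
Mean = 108/10 = 54/5
Median = 19/2
Freq: {9: 2, 7: 1, 5: 1, 16: 1, 3: 1, 10: 2, 19: 1, 20: 1}
Mode: [9, 10]

Mean=54/5, Median=19/2, Mode=[9, 10]


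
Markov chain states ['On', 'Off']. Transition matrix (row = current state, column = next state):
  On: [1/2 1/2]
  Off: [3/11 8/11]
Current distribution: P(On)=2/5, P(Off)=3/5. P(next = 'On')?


P(next=On) = Σᵢ P(now=i)×P(i→On)
= 2/5×1/2 + 3/5×3/11
= 1/5 + 9/55 = 4/11

P = 4/11 ≈ 0.3636


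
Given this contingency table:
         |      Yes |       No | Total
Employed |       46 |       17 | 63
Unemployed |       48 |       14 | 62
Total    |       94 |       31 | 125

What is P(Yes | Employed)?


P(Yes | Employed) = 46/(46+17) = 46/63

P(Yes|Employed) = 46/63 ≈ 73.02%


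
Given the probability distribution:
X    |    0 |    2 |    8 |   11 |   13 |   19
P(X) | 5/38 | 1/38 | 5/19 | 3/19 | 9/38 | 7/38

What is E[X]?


E[X] = Σ x·P(X=x)
= (0)×(5/38) + (2)×(1/38) + (8)×(5/19) + (11)×(3/19) + (13)×(9/38) + (19)×(7/38)
= 199/19

E[X] = 199/19


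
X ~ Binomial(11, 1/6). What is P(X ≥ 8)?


P(X ≥ 8) = Σ P(X=i) for i=8..11
P(X=8) = 6875/120932352
P(X=9) = 1375/362797056
P(X=10) = 55/362797056
P(X=11) = 1/362797056
Sum = 919/15116544

P(X ≥ 8) = 919/15116544 ≈ 0.01%


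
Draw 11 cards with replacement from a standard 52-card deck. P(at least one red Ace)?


P(not a red Ace) = 50/52 = 25/26
P(none in 11 draws) = (25/26)^11 = 2384185791015625/3670344486987776
P(≥1 red Ace) = 1 - 2384185791015625/3670344486987776 = 1286158695972151/3670344486987776

P = 1286158695972151/3670344486987776 ≈ 35.04%


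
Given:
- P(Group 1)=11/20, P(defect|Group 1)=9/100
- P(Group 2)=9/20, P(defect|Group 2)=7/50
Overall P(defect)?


P(B) = Σ P(B|Aᵢ)×P(Aᵢ)
  9/100×11/20 = 99/2000
  7/50×9/20 = 63/1000
Sum = 9/80

P(defect) = 9/80 ≈ 11.25%


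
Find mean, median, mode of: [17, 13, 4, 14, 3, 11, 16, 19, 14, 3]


Sorted: [3, 3, 4, 11, 13, 14, 14, 16, 17, 19]
Mean = 114/10 = 57/5
Median = 27/2
Freq: {17: 1, 13: 1, 4: 1, 14: 2, 3: 2, 11: 1, 16: 1, 19: 1}
Mode: [3, 14]

Mean=57/5, Median=27/2, Mode=[3, 14]


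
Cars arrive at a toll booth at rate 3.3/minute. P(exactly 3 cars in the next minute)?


Poisson(λ=3.3): P(X=3) = e^(-λ)×λ^k/k!
= e^(-3.3) × 3.3^3 / 3!
≈ 0.0368831674 × 35.937 / 6 ≈ 0.220912

P(X=3) ≈ 0.220912 ≈ 22.09%


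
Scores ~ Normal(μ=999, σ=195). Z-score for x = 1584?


z = (x - μ)/σ = (1584 - 999)/195 = 3.0

z = 3.0


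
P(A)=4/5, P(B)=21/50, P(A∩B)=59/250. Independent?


P(A)×P(B) = 42/125
P(A∩B) = 59/250
Not equal → NOT independent

No, not independent


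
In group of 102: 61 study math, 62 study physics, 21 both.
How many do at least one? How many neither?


|A∪B| = 61+62-21 = 102
Neither = 102-102 = 0

At least one: 102; Neither: 0


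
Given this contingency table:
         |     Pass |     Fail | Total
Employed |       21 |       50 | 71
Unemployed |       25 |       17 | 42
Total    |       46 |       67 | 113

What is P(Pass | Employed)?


P(Pass | Employed) = 21/(21+50) = 21/71

P(Pass|Employed) = 21/71 ≈ 29.58%


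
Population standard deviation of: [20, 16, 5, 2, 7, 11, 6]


Mean = 67/7
  (20-67/7)²=5329/49
  (16-67/7)²=2025/49
  (5-67/7)²=1024/49
  (2-67/7)²=2809/49
  (7-67/7)²=324/49
  (11-67/7)²=100/49
  (6-67/7)²=625/49
Σ(x-μ)² = 1748/7
σ² = (1748/7)/7 = 1748/49

σ = √(1748/49) ≈ 5.9727


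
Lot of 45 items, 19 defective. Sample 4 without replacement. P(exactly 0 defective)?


Hypergeometric: C(19,0)×C(26,4)/C(45,4)
= 1×14950/148995 = 2990/29799

P(X=0) = 2990/29799 ≈ 10.03%


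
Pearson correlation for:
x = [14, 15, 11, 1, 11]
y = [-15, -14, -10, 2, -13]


n=5, Σx=52, Σy=-50, Σxy=-671, Σx²=664, Σy²=694
r = (5×(-671) - 52×(-50))/√((5×664 - 52²)(5×694 - (-50)²))
= -755/√(616×970) = -755/√597520 ≈ -755/772.9942 ≈ -0.9767

r ≈ -0.9767


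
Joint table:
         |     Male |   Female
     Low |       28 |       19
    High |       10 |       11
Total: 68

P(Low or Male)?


P(Low∨Male) = P(Low) + P(Male) - P(Low∧Male)
= (47 + 38 - 28)/68 = 57/68

P = 57/68 ≈ 83.82%


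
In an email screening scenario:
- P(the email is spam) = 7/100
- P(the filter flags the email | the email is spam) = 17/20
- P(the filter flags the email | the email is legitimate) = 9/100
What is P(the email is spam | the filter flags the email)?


Using Bayes' theorem:
P(A|B) = P(B|A)·P(A) / P(B)

P(the filter flags the email) = 17/20 × 7/100 + 9/100 × 93/100
= 119/2000 + 837/10000 = 179/1250

P(the email is spam|the filter flags the email) = (119/2000) / (179/1250) = 595/1432

P(the email is spam|the filter flags the email) = 595/1432 ≈ 41.55%


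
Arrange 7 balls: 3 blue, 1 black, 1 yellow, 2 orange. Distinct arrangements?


7!/(3!×1!×1!×2!) = 420

420


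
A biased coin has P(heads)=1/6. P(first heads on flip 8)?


Geometric: P(X=8) = (1-p)^(k-1)×p = (5/6)^7×1/6 = 78125/1679616

P(X=8) = 78125/1679616 ≈ 4.65%


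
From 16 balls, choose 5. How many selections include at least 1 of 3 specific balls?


Complement: C(16,5) - C(13,5) = 4368 - 1287 = 3081

3081


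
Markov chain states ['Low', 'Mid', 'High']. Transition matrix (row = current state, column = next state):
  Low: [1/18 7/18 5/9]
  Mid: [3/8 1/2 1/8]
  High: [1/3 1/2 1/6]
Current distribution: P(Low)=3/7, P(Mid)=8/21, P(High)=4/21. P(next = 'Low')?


P(next=Low) = Σᵢ P(now=i)×P(i→Low)
= 3/7×1/18 + 8/21×3/8 + 4/21×1/3
= 1/42 + 1/7 + 4/63 = 29/126

P = 29/126 ≈ 0.2302


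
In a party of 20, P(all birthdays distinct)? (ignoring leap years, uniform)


P(all different) = Π(365-i)/365 for i=0..19
= (365/365)×(364/365)×...×(346/365)
= 0.588562

P ≈ 0.5886 ≈ 58.86%


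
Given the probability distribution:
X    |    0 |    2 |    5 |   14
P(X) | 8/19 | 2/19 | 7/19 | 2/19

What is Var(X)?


E[X] = 67/19
E[X²] = 575/19
Var(X) = E[X²] - (E[X])² = 575/19 - 4489/361 = 6436/361

Var(X) = 6436/361 ≈ 17.8283


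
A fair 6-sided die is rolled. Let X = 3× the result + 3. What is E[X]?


E[die] = (1+6)/2 = 7/2
E[X] = 3×7/2 + 3 = 27/2

E[X] = 27/2


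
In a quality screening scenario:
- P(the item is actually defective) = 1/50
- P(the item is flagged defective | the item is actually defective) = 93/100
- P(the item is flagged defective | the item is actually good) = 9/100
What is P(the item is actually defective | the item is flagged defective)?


Using Bayes' theorem:
P(A|B) = P(B|A)·P(A) / P(B)

P(the item is flagged defective) = 93/100 × 1/50 + 9/100 × 49/50
= 93/5000 + 441/5000 = 267/2500

P(the item is actually defective|the item is flagged defective) = (93/5000) / (267/2500) = 31/178

P(the item is actually defective|the item is flagged defective) = 31/178 ≈ 17.42%


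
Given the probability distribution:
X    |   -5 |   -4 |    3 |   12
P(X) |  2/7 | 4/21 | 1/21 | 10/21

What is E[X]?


E[X] = Σ x·P(X=x)
= (-5)×(2/7) + (-4)×(4/21) + (3)×(1/21) + (12)×(10/21)
= 11/3

E[X] = 11/3


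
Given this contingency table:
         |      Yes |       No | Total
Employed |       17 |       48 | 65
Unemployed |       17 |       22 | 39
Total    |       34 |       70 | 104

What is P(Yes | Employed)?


P(Yes | Employed) = 17/(17+48) = 17/65

P(Yes|Employed) = 17/65 ≈ 26.15%


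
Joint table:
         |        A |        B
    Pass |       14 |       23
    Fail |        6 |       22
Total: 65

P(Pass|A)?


P(Pass|A) = 14/(14+6) = 14/20 = 7/10

P = 7/10 ≈ 70.00%


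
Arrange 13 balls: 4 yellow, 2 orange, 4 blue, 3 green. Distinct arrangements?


13!/(4!×2!×4!×3!) = 900900

900900


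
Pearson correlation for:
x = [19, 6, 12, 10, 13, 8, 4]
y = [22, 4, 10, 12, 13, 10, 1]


n=7, Σx=72, Σy=72, Σxy=935, Σx²=890, Σy²=1014
r = (7×935 - 72×72)/√((7×890 - 72²)(7×1014 - 72²))
= 1361/√(1046×1914) = 1361/√2002044 ≈ 1361/1414.9360 ≈ 0.9619

r ≈ 0.9619


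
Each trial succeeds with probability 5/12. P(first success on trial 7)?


Geometric: P(X=7) = (1-p)^(k-1)×p = (7/12)^6×5/12 = 588245/35831808

P(X=7) = 588245/35831808 ≈ 1.64%


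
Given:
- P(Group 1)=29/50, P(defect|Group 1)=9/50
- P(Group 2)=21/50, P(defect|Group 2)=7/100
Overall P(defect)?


P(B) = Σ P(B|Aᵢ)×P(Aᵢ)
  9/50×29/50 = 261/2500
  7/100×21/50 = 147/5000
Sum = 669/5000

P(defect) = 669/5000 ≈ 13.38%


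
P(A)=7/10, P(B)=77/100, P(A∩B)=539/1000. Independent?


P(A)×P(B) = 539/1000
P(A∩B) = 539/1000
Equal ✓ → Independent

Yes, independent


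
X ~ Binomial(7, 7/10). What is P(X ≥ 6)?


P(X ≥ 6) = Σ P(X=i) for i=6..7
P(X=6) = 2470629/10000000
P(X=7) = 823543/10000000
Sum = 823543/2500000

P(X ≥ 6) = 823543/2500000 ≈ 32.94%


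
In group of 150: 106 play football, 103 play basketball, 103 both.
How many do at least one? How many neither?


|A∪B| = 106+103-103 = 106
Neither = 150-106 = 44

At least one: 106; Neither: 44


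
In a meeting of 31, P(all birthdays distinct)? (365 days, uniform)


P(all different) = Π(365-i)/365 for i=0..30
= (365/365)×(364/365)×...×(335/365)
= 0.269545

P ≈ 0.2695 ≈ 26.95%


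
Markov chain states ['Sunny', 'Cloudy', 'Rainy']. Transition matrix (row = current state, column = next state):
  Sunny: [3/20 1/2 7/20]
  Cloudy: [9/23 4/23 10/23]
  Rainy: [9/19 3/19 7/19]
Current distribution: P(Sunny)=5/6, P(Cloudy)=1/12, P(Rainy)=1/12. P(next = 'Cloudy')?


P(next=Cloudy) = Σᵢ P(now=i)×P(i→Cloudy)
= 5/6×1/2 + 1/12×4/23 + 1/12×3/19
= 5/12 + 1/69 + 1/76 = 1165/2622

P = 1165/2622 ≈ 0.4443


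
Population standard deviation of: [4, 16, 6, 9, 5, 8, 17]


Mean = 65/7
  (4-65/7)²=1369/49
  (16-65/7)²=2209/49
  (6-65/7)²=529/49
  (9-65/7)²=4/49
  (5-65/7)²=900/49
  (8-65/7)²=81/49
  (17-65/7)²=2916/49
Σ(x-μ)² = 1144/7
σ² = (1144/7)/7 = 1144/49

σ = √(1144/49) ≈ 4.8319


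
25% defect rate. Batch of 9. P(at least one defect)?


P(all good) = (3/4)^9 = 19683/262144
P(≥1 defect) = 242461/262144

P = 242461/262144 ≈ 92.49%


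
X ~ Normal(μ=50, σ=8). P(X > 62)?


z = (62-50)/8 = 1.5
P(X > 62) = 1 - P(Z ≤ 1.5) = 1 - 0.9332 = 0.0668

P(X > 62) ≈ 0.0668


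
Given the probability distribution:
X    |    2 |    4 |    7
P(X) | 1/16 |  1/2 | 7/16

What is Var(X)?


E[X] = 83/16
E[X²] = 475/16
Var(X) = E[X²] - (E[X])² = 475/16 - 6889/256 = 711/256

Var(X) = 711/256 ≈ 2.7773


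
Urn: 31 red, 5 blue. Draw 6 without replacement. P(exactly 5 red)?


Hypergeometric: C(31,5)×C(5,1)/C(36,6)
= 169911×5/1947792 = 1305/2992

P(X=5) = 1305/2992 ≈ 43.62%
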